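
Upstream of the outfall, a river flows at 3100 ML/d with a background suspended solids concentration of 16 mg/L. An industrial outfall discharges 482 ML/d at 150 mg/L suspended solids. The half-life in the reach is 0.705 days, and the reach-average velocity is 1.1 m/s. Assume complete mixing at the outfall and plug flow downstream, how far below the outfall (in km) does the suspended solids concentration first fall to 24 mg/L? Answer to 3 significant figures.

33.8 km

Mass balance: C = (3100·16.00 + 482.0·150.0) / 3582 = 121900/3582 = 34.03 mg/L.
Half-life 0.705 d → k = ln 2 / 0.705 = 0.9832 d⁻¹.
Set 34.03·exp(−k·t) = 24 → t = ln(34.03/24)/k = 30690 s = 8.525 h.
Distance = v·t = 1.1·30690 = 33760 m = 33.76 km.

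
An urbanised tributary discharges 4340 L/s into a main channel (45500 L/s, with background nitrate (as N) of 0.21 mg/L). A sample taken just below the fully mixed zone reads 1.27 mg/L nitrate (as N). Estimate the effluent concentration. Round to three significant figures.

Mass balance: 45500·0.2100 + 4340·Cₑ = 49840·1.270
→ Cₑ = (49840·1.270 − 45500·0.2100) / 4340 = 12.38 mg/L.

12.4 mg/L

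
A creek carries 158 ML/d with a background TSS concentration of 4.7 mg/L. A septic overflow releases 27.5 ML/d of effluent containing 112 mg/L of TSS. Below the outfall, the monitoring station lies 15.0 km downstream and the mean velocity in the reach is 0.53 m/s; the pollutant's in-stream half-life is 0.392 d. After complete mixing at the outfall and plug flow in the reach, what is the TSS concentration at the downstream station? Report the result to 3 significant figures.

11.5 mg/L

Conservation of mass: C = (158.0·4.700 + 27.50·112.0) / 185.5 = 3823/185.5 = 20.61 mg/L.
Travel time t = 15.0·1000 / 0.53 = 28300 s = 7.862 h.
Half-life 0.392 d → k = ln 2 / 0.392 = 1.768 d⁻¹.
First-order decay: C = 20.61·exp(−k·t) = 20.61·0.5603 = 11.55 mg/L.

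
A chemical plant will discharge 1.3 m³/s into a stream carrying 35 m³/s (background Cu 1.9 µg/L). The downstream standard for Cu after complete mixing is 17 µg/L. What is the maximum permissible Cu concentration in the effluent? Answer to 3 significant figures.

424 µg/L

At the limit, (Qr·Cr + Qe·Cₑ)/(Qr + Qe) = 17:
Cₑ = (36.30·17 − 35.00·1.900) / 1.300 = 423.5 µg/L.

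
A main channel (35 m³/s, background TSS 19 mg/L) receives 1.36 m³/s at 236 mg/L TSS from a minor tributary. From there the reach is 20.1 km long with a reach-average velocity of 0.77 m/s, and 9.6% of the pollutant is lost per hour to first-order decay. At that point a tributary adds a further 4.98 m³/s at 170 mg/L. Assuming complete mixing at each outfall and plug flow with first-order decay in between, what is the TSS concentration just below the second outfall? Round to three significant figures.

32.0 mg/L

Flow-weighted average: C = (35.00·19.00 + 1.360·236.0) / 36.36 = 986.0/36.36 = 27.12 mg/L; combined flow 36.36 m³/s.
Travel time t = 20.1·1000 / 0.77 = 26100 s = 7.251 h.
9.6%/h lost → k = −ln(1 − 0.096) = 0.1009 h⁻¹.
Decay over the reach: 27.12·exp(−kt) = 27.12·0.4810 = 13.04 mg/L.
At the second outfall, C = (36.36·13.04 + 4.980·170.0) / (36.36 + 4.980) = 31.95 mg/L.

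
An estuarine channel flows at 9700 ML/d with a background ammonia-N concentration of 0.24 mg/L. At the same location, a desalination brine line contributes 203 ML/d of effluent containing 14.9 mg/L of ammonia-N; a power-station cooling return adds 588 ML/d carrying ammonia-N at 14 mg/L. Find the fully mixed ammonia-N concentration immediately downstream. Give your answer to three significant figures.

Mixed concentration C = ΣQC/ΣQ = (9700·0.2400 + 203.0·14.90 + 588.0·14.00) / 10490 = 13580/10490 = 1.295 mg/L.

1.29 mg/L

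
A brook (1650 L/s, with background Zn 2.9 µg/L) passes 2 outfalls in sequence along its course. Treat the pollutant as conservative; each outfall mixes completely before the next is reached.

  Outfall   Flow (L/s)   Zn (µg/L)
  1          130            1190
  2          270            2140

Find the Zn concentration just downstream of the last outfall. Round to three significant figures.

After outfall 1: Q = 1650 + 130.0 = 1780 L/s; C = (1650·2.900 + 130.0·1190)/1780 = 89.60 µg/L.
After outfall 2: Q = 1780 + 270.0 = 2050 L/s; C = (1780·89.60 + 270.0·2140)/2050 = 359.7 µg/L.

360 µg/L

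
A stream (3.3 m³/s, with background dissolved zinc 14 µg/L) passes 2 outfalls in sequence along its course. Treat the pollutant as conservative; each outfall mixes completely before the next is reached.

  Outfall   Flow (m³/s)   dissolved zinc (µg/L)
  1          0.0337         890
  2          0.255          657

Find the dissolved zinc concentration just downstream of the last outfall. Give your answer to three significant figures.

67.9 µg/L

Outfall 1: combined Q = 3.334 m³/s; C = (3.300·14.00 + 0.03370·890.0)/3.334 = 22.86 µg/L.
Outfall 2: combined Q = 3.589 m³/s; C = (3.334·22.86 + 0.2550·657.0)/3.589 = 67.92 µg/L.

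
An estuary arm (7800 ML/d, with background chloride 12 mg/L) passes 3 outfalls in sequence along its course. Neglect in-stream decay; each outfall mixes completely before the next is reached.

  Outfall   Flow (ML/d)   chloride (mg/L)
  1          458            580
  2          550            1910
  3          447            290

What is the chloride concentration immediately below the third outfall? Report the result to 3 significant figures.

Below outfall 1: Q → 8258 ML/d, C = (7800·12.00 + 458.0·580.0)/8258 = 43.50 mg/L.
Below outfall 2: Q → 8808 ML/d, C = (8258·43.50 + 550.0·1910)/8808 = 160.1 mg/L.
Below outfall 3: Q → 9255 ML/d, C = (8808·160.1 + 447.0·290.0)/9255 = 166.3 mg/L.

166 mg/L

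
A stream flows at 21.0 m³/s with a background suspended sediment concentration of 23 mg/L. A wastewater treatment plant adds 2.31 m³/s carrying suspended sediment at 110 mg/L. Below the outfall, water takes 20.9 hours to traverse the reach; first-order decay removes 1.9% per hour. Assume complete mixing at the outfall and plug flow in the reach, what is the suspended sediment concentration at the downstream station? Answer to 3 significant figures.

21.2 mg/L

Flow-weighted average: C = (21.00·23.00 + 2.310·110.0) / 23.31 = 737.1/23.31 = 31.62 mg/L.
1.9%/h lost → k = −ln(1 − 0.019) = 0.01918 h⁻¹.
After decay, C = 31.62 × e^(−kt) = 31.62 × 0.6697 = 21.18 mg/L.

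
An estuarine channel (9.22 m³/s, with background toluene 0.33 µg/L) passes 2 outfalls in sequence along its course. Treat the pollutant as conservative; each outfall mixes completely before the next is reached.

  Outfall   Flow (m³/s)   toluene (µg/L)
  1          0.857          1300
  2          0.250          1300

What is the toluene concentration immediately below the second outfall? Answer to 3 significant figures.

Below outfall 1: Q → 10.08 m³/s, C = (9.220·0.3300 + 0.8570·1300)/10.08 = 110.9 µg/L.
Below outfall 2: Q → 10.33 m³/s, C = (10.08·110.9 + 0.2500·1300)/10.33 = 139.6 µg/L.

140 µg/L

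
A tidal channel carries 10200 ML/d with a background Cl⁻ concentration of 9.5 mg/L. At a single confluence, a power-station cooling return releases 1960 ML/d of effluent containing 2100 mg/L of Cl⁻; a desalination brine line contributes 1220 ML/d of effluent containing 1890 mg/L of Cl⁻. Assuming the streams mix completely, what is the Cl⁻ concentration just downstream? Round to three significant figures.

487 mg/L

Mass balance: C = (10200·9.500 + 1960·2100 + 1220·1890) / 13380 = 6519000/13380 = 487.2 mg/L.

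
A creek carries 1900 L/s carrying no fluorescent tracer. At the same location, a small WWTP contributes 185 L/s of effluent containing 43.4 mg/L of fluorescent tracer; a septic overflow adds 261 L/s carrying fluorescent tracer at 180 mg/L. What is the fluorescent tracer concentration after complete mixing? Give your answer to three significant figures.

After mixing, C = (1900·0 + 185.0·43.40 + 261.0·180.0) / 2346 = 55010/2346 = 23.45 mg/L.

23.4 mg/L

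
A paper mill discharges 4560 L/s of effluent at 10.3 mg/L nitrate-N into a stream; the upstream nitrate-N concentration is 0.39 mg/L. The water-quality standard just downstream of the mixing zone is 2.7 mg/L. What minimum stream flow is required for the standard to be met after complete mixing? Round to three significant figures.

Set C_mix = 2.7: (Q·0.3900 + 4560·10.30) / (Q + 4560) = 2.7
→ Q = 4560·(10.30 − 2.7)/(2.7 − 0.3900) = 15000 L/s.

15000 L/s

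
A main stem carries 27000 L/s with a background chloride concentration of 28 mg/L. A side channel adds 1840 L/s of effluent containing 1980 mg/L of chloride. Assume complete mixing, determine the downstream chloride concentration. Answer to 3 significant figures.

153 mg/L

Conservation of mass: C = (27000·28.00 + 1840·1980) / 28840 = 4399000/28840 = 152.5 mg/L.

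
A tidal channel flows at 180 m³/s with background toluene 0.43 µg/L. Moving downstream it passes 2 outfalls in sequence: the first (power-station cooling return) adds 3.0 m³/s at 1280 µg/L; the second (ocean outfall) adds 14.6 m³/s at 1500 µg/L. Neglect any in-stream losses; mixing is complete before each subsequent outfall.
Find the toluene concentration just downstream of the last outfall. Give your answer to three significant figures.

131 µg/L

Below outfall 1: Q → 183.0 m³/s, C = (180.0·0.4300 + 3.000·1280)/183.0 = 21.41 µg/L.
Below outfall 2: Q → 197.6 m³/s, C = (183.0·21.41 + 14.60·1500)/197.6 = 130.7 µg/L.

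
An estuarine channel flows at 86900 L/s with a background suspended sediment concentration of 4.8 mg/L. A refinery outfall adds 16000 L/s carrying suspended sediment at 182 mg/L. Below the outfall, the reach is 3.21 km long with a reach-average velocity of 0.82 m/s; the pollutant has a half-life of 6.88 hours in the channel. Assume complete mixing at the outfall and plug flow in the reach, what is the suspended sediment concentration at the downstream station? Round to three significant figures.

After mixing, C = (86900·4.800 + 16000·182.0) / 102900 = 3329000/102900 = 32.35 mg/L.
Travel time t = 3.21·1000 / 0.82 = 3915 s = 1.087 h.
Half-life 6.88 h → k = ln 2 / 6.88 = 0.1007 h⁻¹ = 2.418 d⁻¹.
Decay over the reach: 32.35·exp(−kt) = 32.35·0.8962 = 29.00 mg/L.

29.0 mg/L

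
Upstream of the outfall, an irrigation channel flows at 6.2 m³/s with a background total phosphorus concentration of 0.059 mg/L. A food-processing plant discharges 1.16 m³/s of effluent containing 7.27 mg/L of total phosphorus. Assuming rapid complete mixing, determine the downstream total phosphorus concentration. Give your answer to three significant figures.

1.20 mg/L

Conservation of mass: C = (6.200·0.05900 + 1.160·7.270) / 7.360 = 8.799/7.360 = 1.196 mg/L.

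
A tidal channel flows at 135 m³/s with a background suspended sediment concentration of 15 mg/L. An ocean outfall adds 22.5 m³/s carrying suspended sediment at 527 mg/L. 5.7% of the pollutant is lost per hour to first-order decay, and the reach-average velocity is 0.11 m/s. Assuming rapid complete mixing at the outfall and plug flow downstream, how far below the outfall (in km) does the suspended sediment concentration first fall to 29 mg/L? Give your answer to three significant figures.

7.50 km

Mass balance: C = (135.0·15.00 + 22.50·527.0) / 157.5 = 13880/157.5 = 88.14 mg/L.
5.7%/h lost → k = −ln(1 − 0.057) = 0.05869 h⁻¹.
Set 88.14·exp(−k·t) = 29 → t = ln(88.14/29)/k = 68190 s = 18.94 h.
Distance = v·t = 0.11·68190 = 7501 m = 7.501 km.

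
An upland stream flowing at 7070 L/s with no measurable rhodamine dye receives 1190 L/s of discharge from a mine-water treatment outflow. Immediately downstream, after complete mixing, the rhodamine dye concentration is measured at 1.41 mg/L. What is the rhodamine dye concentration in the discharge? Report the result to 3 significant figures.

Mass balance: 7070·0 + 1190·Cₑ = 8260·1.410
→ Cₑ = (8260·1.410 − 7070·0) / 1190 = 9.787 mg/L.

9.79 mg/L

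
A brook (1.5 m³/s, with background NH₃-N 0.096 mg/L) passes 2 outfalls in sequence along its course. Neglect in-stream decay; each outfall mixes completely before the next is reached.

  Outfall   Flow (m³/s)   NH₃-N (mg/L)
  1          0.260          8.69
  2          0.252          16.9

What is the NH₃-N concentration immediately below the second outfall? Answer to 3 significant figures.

Below outfall 1: Q → 1.760 m³/s, C = (1.500·0.09600 + 0.2600·8.690)/1.760 = 1.366 mg/L.
Below outfall 2: Q → 2.012 m³/s, C = (1.760·1.366 + 0.2520·16.90)/2.012 = 3.311 mg/L.

3.31 mg/L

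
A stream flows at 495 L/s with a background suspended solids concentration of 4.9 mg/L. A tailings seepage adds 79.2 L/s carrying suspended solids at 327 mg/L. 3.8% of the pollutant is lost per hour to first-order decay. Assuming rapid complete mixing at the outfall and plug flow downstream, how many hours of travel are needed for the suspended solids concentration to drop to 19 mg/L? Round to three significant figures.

24.6 h

Flow-weighted average: C = (495.0·4.900 + 79.20·327.0) / 574.2 = 28320/574.2 = 49.33 mg/L.
3.8%/h lost → k = −ln(1 − 0.038) = 0.03874 h⁻¹.
49.33·exp(−k·t) = 19 → t = ln(49.33/19)/k = 88650 s = 24.63 h.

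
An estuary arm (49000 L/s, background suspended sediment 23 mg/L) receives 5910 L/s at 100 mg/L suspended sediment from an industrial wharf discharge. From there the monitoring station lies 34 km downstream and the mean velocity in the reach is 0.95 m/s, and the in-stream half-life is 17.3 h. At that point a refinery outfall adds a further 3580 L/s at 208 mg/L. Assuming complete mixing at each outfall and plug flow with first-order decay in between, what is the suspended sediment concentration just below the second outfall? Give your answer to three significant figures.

32.5 mg/L

Mixed concentration C = ΣQC/ΣQ = (49000·23.00 + 5910·100.0) / 54910 = 1718000/54910 = 31.29 mg/L; combined flow 54910 L/s.
Travel time t = 34·1000 / 0.95 = 35790 s = 9.942 h.
Half-life 17.3 h → k = ln 2 / 17.3 = 0.04007 h⁻¹ = 0.9616 d⁻¹.
First-order decay: C = 31.29·exp(−k·t) = 31.29·0.6714 = 21.01 mg/L.
At the second outfall, C = (54910·21.01 + 3580·208.0) / (54910 + 3580) = 32.45 mg/L.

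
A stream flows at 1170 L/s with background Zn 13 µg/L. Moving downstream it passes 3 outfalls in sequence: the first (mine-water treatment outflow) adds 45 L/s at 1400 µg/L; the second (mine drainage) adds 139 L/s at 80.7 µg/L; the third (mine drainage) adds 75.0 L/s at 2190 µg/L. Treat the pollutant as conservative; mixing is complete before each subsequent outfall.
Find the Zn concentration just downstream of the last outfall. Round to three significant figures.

After outfall 1: Q = 1170 + 45.00 = 1215 L/s; C = (1170·13.00 + 45.00·1400)/1215 = 64.37 µg/L.
After outfall 2: Q = 1215 + 139.0 = 1354 L/s; C = (1215·64.37 + 139.0·80.70)/1354 = 66.05 µg/L.
After outfall 3: Q = 1354 + 75.00 = 1429 L/s; C = (1354·66.05 + 75.00·2190)/1429 = 177.5 µg/L.

178 µg/L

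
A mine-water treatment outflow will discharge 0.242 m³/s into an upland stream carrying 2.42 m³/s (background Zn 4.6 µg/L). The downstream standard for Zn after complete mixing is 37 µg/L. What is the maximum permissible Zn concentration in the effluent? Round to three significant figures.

At the limit, (Qr·Cr + Qe·Cₑ)/(Qr + Qe) = 37:
Cₑ = (2.662·37 − 2.420·4.600) / 0.2420 = 361.0 µg/L.

361 µg/L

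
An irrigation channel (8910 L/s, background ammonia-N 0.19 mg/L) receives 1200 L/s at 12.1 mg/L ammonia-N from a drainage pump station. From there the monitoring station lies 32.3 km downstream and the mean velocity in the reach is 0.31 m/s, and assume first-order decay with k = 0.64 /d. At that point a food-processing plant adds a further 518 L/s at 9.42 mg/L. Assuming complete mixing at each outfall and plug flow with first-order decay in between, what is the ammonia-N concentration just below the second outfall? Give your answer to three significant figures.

1.16 mg/L

Mixed concentration C = ΣQC/ΣQ = (8910·0.1900 + 1200·12.10) / 10110 = 16210/10110 = 1.604 mg/L; combined flow 10110 L/s.
Travel time t = 32.3·1000 / 0.31 = 104200 s = 28.94 h.
Decay over the reach: 1.604·exp(−kt) = 1.604·0.4622 = 0.7412 mg/L.
At the second outfall, C = (10110·0.7412 + 518.0·9.420) / (10110 + 518.0) = 1.164 mg/L.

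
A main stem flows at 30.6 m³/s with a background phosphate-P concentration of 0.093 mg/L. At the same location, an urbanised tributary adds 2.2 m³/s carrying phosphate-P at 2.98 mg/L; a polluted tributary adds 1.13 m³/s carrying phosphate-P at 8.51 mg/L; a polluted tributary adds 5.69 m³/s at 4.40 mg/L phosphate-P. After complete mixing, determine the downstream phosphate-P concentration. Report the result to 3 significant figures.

Mass balance: C = (30.60·0.09300 + 2.200·2.980 + 1.130·8.510 + 5.690·4.400) / 39.62 = 44.05/39.62 = 1.112 mg/L.

1.11 mg/L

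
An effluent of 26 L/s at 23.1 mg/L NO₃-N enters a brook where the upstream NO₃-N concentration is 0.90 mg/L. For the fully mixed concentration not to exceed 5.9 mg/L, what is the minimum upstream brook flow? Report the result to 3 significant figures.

Set C_mix = 5.9: (Q·0.9000 + 26.00·23.10) / (Q + 26.00) = 5.9
→ Q = 26.00·(23.10 − 5.9)/(5.9 − 0.9000) = 89.44 L/s.

89.4 L/s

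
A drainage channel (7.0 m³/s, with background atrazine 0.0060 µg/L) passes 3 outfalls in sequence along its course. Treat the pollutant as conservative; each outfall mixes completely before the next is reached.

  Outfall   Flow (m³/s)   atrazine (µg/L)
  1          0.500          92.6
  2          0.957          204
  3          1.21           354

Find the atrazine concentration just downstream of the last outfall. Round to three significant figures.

69.3 µg/L

Outfall 1: combined Q = 7.500 m³/s; C = (7.000·0.006000 + 0.5000·92.60)/7.500 = 6.179 µg/L.
Outfall 2: combined Q = 8.457 m³/s; C = (7.500·6.179 + 0.9570·204.0)/8.457 = 28.56 µg/L.
Outfall 3: combined Q = 9.667 m³/s; C = (8.457·28.56 + 1.210·354.0)/9.667 = 69.30 µg/L.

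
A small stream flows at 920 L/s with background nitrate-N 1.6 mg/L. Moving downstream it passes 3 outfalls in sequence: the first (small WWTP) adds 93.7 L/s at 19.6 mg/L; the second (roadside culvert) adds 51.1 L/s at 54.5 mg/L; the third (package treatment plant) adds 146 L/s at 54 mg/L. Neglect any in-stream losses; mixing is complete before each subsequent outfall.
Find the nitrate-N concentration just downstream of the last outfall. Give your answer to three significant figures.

11.5 mg/L

After outfall 1: Q = 920.0 + 93.70 = 1014 L/s; C = (920.0·1.600 + 93.70·19.60)/1014 = 3.264 mg/L.
After outfall 2: Q = 1014 + 51.10 = 1065 L/s; C = (1014·3.264 + 51.10·54.50)/1065 = 5.723 mg/L.
After outfall 3: Q = 1065 + 146.0 = 1211 L/s; C = (1065·5.723 + 146.0·54.00)/1211 = 11.54 mg/L.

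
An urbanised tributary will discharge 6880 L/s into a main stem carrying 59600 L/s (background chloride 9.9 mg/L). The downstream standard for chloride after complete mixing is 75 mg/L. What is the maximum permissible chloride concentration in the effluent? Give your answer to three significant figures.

At the limit, (Qr·Cr + Qe·Cₑ)/(Qr + Qe) = 75:
Cₑ = (66480·75 − 59600·9.900) / 6880 = 638.9 mg/L.

639 mg/L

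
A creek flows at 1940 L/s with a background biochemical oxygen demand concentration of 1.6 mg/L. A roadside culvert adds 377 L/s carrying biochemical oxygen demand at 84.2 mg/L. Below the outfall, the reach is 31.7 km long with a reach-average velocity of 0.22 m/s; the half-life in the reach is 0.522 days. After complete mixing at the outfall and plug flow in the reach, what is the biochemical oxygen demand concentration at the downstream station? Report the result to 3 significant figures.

1.64 mg/L

Flow-weighted average: C = (1940·1.600 + 377.0·84.20) / 2317 = 34850/2317 = 15.04 mg/L.
Travel time t = 31.7·1000 / 0.22 = 144100 s = 40.03 h.
Half-life 0.522 d → k = ln 2 / 0.522 = 1.328 d⁻¹.
First-order decay: C = 15.04·exp(−k·t) = 15.04·0.1092 = 1.642 mg/L.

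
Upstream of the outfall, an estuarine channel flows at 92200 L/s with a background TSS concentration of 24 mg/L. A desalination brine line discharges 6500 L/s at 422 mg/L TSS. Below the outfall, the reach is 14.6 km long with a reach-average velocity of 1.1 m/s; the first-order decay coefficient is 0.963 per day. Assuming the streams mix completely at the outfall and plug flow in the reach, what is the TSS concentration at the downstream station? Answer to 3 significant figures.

43.3 mg/L

Conservation of mass: C = (92200·24.00 + 6500·422.0) / 98700 = 4956000/98700 = 50.21 mg/L.
Travel time t = 14.6·1000 / 1.1 = 13270 s = 3.687 h.
Applying C = C₀e^(−kt): 50.21 × 0.8625 = 43.31 mg/L.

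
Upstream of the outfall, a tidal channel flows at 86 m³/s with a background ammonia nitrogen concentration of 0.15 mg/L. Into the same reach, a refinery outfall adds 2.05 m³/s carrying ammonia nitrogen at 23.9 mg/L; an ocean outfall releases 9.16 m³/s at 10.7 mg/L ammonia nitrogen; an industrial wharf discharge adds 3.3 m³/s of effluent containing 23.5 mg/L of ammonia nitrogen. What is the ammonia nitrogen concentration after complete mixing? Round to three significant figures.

2.36 mg/L

Conservation of mass: C = (86.00·0.1500 + 2.050·23.90 + 9.160·10.70 + 3.300·23.50) / 100.5 = 237.5/100.5 = 2.363 mg/L.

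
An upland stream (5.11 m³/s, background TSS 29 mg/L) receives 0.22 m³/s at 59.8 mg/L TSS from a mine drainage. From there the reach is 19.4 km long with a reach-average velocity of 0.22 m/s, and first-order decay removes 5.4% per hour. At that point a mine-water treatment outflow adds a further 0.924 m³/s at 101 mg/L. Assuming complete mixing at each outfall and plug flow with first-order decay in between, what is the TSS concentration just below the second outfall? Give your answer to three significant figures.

Mixed concentration C = ΣQC/ΣQ = (5.110·29.00 + 0.2200·59.80) / 5.330 = 161.3/5.330 = 30.27 mg/L; combined flow 5.330 m³/s.
Travel time t = 19.4·1000 / 0.22 = 88180 s = 24.49 h.
5.4%/h lost → k = −ln(1 − 0.054) = 0.05551 h⁻¹.
Decay over the reach: 30.27·exp(−kt) = 30.27·0.2567 = 7.771 mg/L.
At the second outfall, C = (5.330·7.771 + 0.9240·101.0) / (5.330 + 0.9240) = 21.55 mg/L.

21.5 mg/L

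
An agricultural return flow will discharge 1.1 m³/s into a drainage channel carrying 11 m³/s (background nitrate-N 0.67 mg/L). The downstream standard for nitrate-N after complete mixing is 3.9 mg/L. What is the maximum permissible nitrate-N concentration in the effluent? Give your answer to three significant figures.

36.2 mg/L

At the limit, (Qr·Cr + Qe·Cₑ)/(Qr + Qe) = 3.9:
Cₑ = (12.10·3.9 − 11.00·0.6700) / 1.100 = 36.20 mg/L.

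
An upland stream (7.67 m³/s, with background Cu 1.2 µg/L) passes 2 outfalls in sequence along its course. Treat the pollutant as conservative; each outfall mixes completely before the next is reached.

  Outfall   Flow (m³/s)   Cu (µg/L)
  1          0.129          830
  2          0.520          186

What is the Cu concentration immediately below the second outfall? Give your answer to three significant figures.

After outfall 1: Q = 7.670 + 0.1290 = 7.799 m³/s; C = (7.670·1.200 + 0.1290·830.0)/7.799 = 14.91 µg/L.
After outfall 2: Q = 7.799 + 0.5200 = 8.319 m³/s; C = (7.799·14.91 + 0.5200·186.0)/8.319 = 25.60 µg/L.

25.6 µg/L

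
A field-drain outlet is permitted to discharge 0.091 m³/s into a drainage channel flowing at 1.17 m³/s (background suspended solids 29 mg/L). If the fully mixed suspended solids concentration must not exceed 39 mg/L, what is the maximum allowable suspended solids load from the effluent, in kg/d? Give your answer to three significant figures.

Mass balance at the limit: 1.170·29.00 + 0.09100·Cₑ = 1.261·39 → Cₑ = 167.6 mg/L.
Load = 0.09100 m³/s × 167.6 g/m³ × 86 400 s/d = 1318 kg/d.

1320 kg/d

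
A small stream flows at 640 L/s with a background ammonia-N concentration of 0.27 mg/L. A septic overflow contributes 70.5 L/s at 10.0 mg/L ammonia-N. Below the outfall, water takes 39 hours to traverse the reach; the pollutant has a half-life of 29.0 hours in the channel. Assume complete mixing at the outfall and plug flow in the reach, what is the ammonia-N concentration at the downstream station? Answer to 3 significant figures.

After mixing, C = (640.0·0.2700 + 70.50·10.00) / 710.5 = 877.8/710.5 = 1.235 mg/L.
Half-life 29.0 h → k = ln 2 / 29.0 = 0.02390 h⁻¹ = 0.5736 d⁻¹.
After decay, C = 1.235 × e^(−kt) = 1.235 × 0.3937 = 0.4864 mg/L.

0.486 mg/L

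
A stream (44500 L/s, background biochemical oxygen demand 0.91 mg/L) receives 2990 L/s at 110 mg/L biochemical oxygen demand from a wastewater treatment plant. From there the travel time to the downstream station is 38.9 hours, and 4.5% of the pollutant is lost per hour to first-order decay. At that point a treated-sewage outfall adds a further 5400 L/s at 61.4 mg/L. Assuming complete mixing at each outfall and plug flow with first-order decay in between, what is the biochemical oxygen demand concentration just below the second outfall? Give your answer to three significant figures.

7.43 mg/L

After mixing, C = (44500·0.9100 + 2990·110.0) / 47490 = 369400/47490 = 7.778 mg/L; combined flow 47490 L/s.
4.5%/h lost → k = −ln(1 − 0.045) = 0.04604 h⁻¹.
After decay, C = 7.778 × e^(−kt) = 7.778 × 0.1668 = 1.297 mg/L.
Second outfall: C = (47490·1.297 + 5400·61.40)/52890 = 7.434 mg/L.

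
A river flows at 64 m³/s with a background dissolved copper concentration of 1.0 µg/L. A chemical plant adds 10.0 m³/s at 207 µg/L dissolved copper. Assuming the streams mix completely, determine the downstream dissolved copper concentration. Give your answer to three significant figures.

Flow-weighted average: C = (64.00·1.000 + 10.00·207.0) / 74.00 = 2134/74.00 = 28.84 µg/L.

28.8 µg/L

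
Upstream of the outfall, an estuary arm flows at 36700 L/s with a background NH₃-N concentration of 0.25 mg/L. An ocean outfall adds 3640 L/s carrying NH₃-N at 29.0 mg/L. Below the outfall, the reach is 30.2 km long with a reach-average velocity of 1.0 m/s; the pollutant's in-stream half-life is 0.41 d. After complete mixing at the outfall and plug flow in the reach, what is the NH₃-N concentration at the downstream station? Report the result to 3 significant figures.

Flow-weighted average: C = (36700·0.2500 + 3640·29.00) / 40340 = 114700/40340 = 2.844 mg/L.
Travel time t = 30.2·1000 / 1.0 = 30200 s = 8.389 h.
Half-life 0.41 d → k = ln 2 / 0.41 = 1.691 d⁻¹.
After decay, C = 2.844 × e^(−kt) = 2.844 × 0.5538 = 1.575 mg/L.

1.58 mg/L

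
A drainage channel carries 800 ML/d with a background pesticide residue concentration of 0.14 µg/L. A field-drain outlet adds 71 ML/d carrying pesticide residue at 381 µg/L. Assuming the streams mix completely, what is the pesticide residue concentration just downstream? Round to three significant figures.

31.2 µg/L

Conservation of mass: C = (800.0·0.1400 + 71.00·381.0) / 871.0 = 27160/871.0 = 31.19 µg/L.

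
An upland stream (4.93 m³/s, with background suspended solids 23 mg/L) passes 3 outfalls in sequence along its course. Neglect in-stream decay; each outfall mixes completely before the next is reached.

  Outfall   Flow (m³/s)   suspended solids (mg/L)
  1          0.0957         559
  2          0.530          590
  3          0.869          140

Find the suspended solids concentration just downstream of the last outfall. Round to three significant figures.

Below outfall 1: Q → 5.026 m³/s, C = (4.930·23.00 + 0.09570·559.0)/5.026 = 33.21 mg/L.
Below outfall 2: Q → 5.556 m³/s, C = (5.026·33.21 + 0.5300·590.0)/5.556 = 86.32 mg/L.
Below outfall 3: Q → 6.425 m³/s, C = (5.556·86.32 + 0.8690·140.0)/6.425 = 93.58 mg/L.

93.6 mg/L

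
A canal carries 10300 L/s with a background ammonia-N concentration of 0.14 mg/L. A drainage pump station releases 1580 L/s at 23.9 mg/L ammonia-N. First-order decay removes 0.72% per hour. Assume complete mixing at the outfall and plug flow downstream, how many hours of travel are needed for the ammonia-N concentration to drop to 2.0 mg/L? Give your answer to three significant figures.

Mixed concentration C = ΣQC/ΣQ = (10300·0.1400 + 1580·23.90) / 11880 = 39200/11880 = 3.300 mg/L.
0.72%/h lost → k = −ln(1 − 0.0072) = 0.007226 h⁻¹.
3.300·exp(−k·t) = 2.0 → t = ln(3.300/2.0)/k = 249500 s = 69.30 h.

69.3 h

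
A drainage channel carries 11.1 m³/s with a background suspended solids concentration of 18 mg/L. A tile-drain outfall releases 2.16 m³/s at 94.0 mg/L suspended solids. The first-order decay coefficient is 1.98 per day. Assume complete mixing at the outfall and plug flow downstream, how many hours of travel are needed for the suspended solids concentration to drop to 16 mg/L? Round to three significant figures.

7.77 h

Flow-weighted average: C = (11.10·18.00 + 2.160·94.00) / 13.26 = 402.8/13.26 = 30.38 mg/L.
30.38·exp(−k·t) = 16 → t = ln(30.38/16)/k = 27980 s = 7.772 h.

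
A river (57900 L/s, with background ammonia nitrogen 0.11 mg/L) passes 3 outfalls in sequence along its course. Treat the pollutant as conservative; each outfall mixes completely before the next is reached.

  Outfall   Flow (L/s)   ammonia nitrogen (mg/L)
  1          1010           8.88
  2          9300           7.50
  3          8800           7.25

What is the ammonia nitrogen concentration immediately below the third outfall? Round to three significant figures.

1.93 mg/L

After outfall 1: Q = 57900 + 1010 = 58910 L/s; C = (57900·0.1100 + 1010·8.880)/58910 = 0.2604 mg/L.
After outfall 2: Q = 58910 + 9300 = 68210 L/s; C = (58910·0.2604 + 9300·7.500)/68210 = 1.247 mg/L.
After outfall 3: Q = 68210 + 8800 = 77010 L/s; C = (68210·1.247 + 8800·7.250)/77010 = 1.933 mg/L.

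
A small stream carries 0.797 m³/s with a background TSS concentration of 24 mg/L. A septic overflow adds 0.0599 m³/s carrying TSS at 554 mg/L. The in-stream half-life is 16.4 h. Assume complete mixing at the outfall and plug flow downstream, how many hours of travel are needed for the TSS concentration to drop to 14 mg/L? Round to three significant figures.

34.8 h

Mass balance: C = (0.7970·24.00 + 0.05990·554.0) / 0.8569 = 52.31/0.8569 = 61.05 mg/L.
Half-life 16.4 h → k = ln 2 / 16.4 = 0.04227 h⁻¹ = 1.014 d⁻¹.
61.05·exp(−k·t) = 14 → t = ln(61.05/14)/k = 125400 s = 34.84 h.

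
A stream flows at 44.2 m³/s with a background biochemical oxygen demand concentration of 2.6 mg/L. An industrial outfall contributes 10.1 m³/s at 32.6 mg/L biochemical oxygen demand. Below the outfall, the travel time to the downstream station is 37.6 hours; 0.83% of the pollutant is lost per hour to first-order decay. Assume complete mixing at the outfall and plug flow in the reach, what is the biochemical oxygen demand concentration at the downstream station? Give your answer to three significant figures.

Mass balance: C = (44.20·2.600 + 10.10·32.60) / 54.30 = 444.2/54.30 = 8.180 mg/L.
0.83%/h lost → k = −ln(1 − 0.0083) = 0.008335 h⁻¹.
Decay over the reach: 8.180·exp(−kt) = 8.180·0.7310 = 5.979 mg/L.

5.98 mg/L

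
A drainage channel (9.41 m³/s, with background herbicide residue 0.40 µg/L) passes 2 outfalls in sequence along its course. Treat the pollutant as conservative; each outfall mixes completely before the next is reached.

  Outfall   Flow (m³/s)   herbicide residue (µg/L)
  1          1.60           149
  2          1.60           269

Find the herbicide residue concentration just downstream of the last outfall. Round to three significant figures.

53.3 µg/L

Below outfall 1: Q → 11.01 m³/s, C = (9.410·0.4000 + 1.600·149.0)/11.01 = 21.99 µg/L.
Below outfall 2: Q → 12.61 m³/s, C = (11.01·21.99 + 1.600·269.0)/12.61 = 53.34 µg/L.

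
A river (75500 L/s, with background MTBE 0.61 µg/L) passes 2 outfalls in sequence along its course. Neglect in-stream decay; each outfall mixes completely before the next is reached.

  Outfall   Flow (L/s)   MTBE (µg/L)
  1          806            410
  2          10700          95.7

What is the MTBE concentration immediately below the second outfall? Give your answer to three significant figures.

16.1 µg/L

After outfall 1: Q = 75500 + 806.0 = 76310 L/s; C = (75500·0.6100 + 806.0·410.0)/76310 = 4.934 µg/L.
After outfall 2: Q = 76310 + 10700 = 87010 L/s; C = (76310·4.934 + 10700·95.70)/87010 = 16.10 µg/L.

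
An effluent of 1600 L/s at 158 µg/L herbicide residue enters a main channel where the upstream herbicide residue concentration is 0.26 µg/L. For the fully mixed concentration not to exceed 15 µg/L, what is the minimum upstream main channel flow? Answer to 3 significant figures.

15500 L/s

Set C_mix = 15: (Q·0.2600 + 1600·158.0) / (Q + 1600) = 15
→ Q = 1600·(158.0 − 15)/(15 − 0.2600) = 15520 L/s.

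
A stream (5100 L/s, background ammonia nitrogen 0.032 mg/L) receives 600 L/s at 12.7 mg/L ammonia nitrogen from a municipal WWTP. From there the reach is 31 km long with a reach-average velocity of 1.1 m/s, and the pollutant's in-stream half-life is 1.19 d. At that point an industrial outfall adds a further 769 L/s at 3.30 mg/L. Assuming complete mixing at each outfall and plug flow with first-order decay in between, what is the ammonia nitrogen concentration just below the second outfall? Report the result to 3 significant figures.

1.39 mg/L

Conservation of mass: C = (5100·0.03200 + 600.0·12.70) / 5700 = 7783/5700 = 1.365 mg/L; combined flow 5700 L/s.
Travel time t = 31·1000 / 1.1 = 28180 s = 7.828 h.
Half-life 1.19 d → k = ln 2 / 1.19 = 0.5825 d⁻¹.
After decay, C = 1.365 × e^(−kt) = 1.365 × 0.8270 = 1.129 mg/L.
At the second outfall, C = (5700·1.129 + 769.0·3.300) / (5700 + 769.0) = 1.387 mg/L.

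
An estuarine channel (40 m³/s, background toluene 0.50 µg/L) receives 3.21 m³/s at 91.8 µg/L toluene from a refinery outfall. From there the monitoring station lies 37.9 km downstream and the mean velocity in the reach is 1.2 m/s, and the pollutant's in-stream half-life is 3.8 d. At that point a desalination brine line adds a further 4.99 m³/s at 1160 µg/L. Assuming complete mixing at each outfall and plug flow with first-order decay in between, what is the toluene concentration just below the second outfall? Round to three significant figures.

After mixing, C = (40.00·0.5000 + 3.210·91.80) / 43.21 = 314.7/43.21 = 7.283 µg/L; combined flow 43.21 m³/s.
Travel time t = 37.9·1000 / 1.2 = 31580 s = 8.773 h.
Half-life 3.8 d → k = ln 2 / 3.8 = 0.1824 d⁻¹.
After decay, C = 7.283 × e^(−kt) = 7.283 × 0.9355 = 6.813 µg/L.
At the second outfall, C = (43.21·6.813 + 4.990·1160) / (43.21 + 4.990) = 126.2 µg/L.

126 µg/L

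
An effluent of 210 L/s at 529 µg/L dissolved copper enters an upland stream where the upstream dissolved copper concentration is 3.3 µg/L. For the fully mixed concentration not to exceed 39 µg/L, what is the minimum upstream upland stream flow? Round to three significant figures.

2880 L/s

Set C_mix = 39: (Q·3.300 + 210.0·529.0) / (Q + 210.0) = 39
→ Q = 210.0·(529.0 − 39)/(39 − 3.300) = 2882 L/s.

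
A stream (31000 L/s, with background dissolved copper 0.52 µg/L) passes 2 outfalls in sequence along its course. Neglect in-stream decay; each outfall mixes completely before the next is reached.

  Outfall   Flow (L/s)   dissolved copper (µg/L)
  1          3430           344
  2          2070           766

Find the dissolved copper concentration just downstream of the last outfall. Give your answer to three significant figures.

76.2 µg/L

After outfall 1: Q = 31000 + 3430 = 34430 L/s; C = (31000·0.5200 + 3430·344.0)/34430 = 34.74 µg/L.
After outfall 2: Q = 34430 + 2070 = 36500 L/s; C = (34430·34.74 + 2070·766.0)/36500 = 76.21 µg/L.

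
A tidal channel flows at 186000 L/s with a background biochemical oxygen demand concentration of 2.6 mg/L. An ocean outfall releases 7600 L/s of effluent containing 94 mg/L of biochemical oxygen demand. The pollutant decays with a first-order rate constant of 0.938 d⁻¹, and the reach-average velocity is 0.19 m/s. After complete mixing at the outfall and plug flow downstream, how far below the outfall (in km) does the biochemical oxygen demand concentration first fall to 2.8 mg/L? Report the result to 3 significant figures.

After mixing, C = (186000·2.600 + 7600·94.00) / 193600 = 1198000/193600 = 6.188 mg/L.
Set 6.188·exp(−k·t) = 2.8 → t = ln(6.188/2.8)/k = 73040 s = 20.29 h.
Distance = v·t = 0.19·73040 = 13880 m = 13.88 km.

13.9 km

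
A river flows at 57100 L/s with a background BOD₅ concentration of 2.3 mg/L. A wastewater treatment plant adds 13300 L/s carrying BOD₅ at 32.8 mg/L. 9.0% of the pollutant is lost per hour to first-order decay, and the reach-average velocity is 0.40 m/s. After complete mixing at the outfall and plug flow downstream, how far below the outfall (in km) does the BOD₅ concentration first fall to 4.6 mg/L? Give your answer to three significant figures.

After mixing, C = (57100·2.300 + 13300·32.80) / 70400 = 567600/70400 = 8.062 mg/L.
9.0%/h lost → k = −ln(1 − 0.09) = 0.09431 h⁻¹.
Set 8.062·exp(−k·t) = 4.6 → t = ln(8.062/4.6)/k = 21420 s = 5.950 h.
Distance = v·t = 0.40·21420 = 8567 m = 8.567 km.

8.57 km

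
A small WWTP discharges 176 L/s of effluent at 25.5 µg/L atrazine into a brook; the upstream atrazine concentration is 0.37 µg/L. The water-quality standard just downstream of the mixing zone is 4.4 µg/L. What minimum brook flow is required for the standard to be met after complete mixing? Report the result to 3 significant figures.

921 L/s

Set C_mix = 4.4: (Q·0.3700 + 176.0·25.50) / (Q + 176.0) = 4.4
→ Q = 176.0·(25.50 − 4.4)/(4.4 − 0.3700) = 921.5 L/s.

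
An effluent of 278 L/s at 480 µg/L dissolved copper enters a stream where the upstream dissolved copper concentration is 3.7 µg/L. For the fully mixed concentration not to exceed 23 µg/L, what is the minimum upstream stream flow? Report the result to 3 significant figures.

6580 L/s

Set C_mix = 23: (Q·3.700 + 278.0·480.0) / (Q + 278.0) = 23
→ Q = 278.0·(480.0 − 23)/(23 − 3.700) = 6583 L/s.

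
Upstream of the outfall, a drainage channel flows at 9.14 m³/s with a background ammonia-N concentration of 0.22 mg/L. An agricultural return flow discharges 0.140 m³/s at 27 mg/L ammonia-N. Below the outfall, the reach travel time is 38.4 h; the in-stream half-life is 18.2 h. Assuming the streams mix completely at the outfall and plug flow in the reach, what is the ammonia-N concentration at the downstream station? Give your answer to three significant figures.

0.145 mg/L

Mass balance: C = (9.140·0.2200 + 0.1400·27.00) / 9.280 = 5.791/9.280 = 0.6240 mg/L.
Half-life 18.2 h → k = ln 2 / 18.2 = 0.03809 h⁻¹ = 0.9140 d⁻¹.
Decay over the reach: 0.6240·exp(−kt) = 0.6240·0.2317 = 0.1446 mg/L.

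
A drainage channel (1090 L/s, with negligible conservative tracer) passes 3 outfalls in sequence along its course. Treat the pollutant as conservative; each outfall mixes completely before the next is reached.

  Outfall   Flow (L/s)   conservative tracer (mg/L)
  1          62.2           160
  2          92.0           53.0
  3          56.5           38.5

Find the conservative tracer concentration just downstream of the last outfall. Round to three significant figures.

13.1 mg/L

Below outfall 1: Q → 1152 L/s, C = (1090·0 + 62.20·160.0)/1152 = 8.637 mg/L.
Below outfall 2: Q → 1244 L/s, C = (1152·8.637 + 92.00·53.00)/1244 = 11.92 mg/L.
Below outfall 3: Q → 1301 L/s, C = (1244·11.92 + 56.50·38.50)/1301 = 13.07 mg/L.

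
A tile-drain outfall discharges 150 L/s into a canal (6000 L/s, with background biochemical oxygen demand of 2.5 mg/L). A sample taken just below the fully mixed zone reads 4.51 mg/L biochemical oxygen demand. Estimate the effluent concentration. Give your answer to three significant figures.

84.9 mg/L

Mass balance: 6000·2.500 + 150.0·Cₑ = 6150·4.510
→ Cₑ = (6150·4.510 − 6000·2.500) / 150.0 = 84.91 mg/L.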